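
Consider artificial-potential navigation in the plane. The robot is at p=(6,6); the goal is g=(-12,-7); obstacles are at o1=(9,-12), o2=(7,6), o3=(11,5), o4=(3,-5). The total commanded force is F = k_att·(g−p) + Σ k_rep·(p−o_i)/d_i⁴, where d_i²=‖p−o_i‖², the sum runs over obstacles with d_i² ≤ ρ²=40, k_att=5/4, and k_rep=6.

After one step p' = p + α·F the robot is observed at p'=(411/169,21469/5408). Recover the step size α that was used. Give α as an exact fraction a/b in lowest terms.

F_att = 5/4·(g−p) = 5/4·(-18,-13) = (-22.5000,-16.2500)
o1: d²=333 > ρ²=40 → inactive
o2: d²=1 ≤ ρ²=40; F_rep = 6·(-1,0)/1² = (-6.0000,0.0000)
o3: d²=26 ≤ ρ²=40; F_rep = 6·(-5,1)/26² = (-0.0444,0.0089)
o4: d²=130 > ρ²=40 → inactive
F = F_att + ΣF_rep = (-28.5444,-16.2411)
Δp = p'−p = (-3.5680,-2.0301); α = Δx/Fx = (-603/169) / (-4824/169) = 1/8
check: Δy/Fy = (-10979/5408) / (-10979/676) = 1/8 ✓

α = 1/8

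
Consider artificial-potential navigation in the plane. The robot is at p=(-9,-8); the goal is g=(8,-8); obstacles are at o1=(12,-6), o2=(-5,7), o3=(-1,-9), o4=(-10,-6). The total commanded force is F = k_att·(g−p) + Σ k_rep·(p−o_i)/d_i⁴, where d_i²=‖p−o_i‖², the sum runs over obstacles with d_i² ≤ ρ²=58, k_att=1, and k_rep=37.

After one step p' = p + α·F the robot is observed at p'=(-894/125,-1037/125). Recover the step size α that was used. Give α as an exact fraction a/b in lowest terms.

F_att = 1·(g−p) = 1·(17,0) = (17.0000,0.0000)
o1: d²=445 > ρ²=58 → inactive
o2: d²=241 > ρ²=58 → inactive
o3: d²=65 > ρ²=58 → inactive
o4: d²=5 ≤ ρ²=58; F_rep = 37·(1,-2)/5² = (1.4800,-2.9600)
F = F_att + ΣF_rep = (18.4800,-2.9600)
Δp = p'−p = (1.8480,-0.2960); α = Δx/Fx = (231/125) / (462/25) = 1/10
check: Δy/Fy = (-37/125) / (-74/25) = 1/10 ✓

α = 1/10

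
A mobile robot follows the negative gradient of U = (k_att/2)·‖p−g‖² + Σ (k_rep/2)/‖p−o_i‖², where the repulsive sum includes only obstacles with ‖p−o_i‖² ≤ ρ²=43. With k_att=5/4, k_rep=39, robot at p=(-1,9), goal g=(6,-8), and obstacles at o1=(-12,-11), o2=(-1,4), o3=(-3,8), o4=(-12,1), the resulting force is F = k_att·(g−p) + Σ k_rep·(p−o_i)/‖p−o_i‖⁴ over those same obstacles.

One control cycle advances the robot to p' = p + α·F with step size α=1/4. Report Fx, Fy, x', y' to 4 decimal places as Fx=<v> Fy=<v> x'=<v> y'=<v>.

F_att = 5/4·(g−p) = 5/4·(7,-17) = (8.7500,-21.2500)
o1: d²=521 > ρ²=43 → inactive
o2: d²=25 ≤ ρ²=43; F_rep = 39·(0,5)/25² = (0.0000,0.3120)
o3: d²=5 ≤ ρ²=43; F_rep = 39·(2,1)/5² = (3.1200,1.5600)
o4: d²=185 > ρ²=43 → inactive
F = F_att + ΣF_rep = (11.8700,-19.3780)
p' = p + 1/4·F = (1.9675,4.1555)

Fx=11.8700 Fy=-19.3780 x'=1.9675 y'=4.1555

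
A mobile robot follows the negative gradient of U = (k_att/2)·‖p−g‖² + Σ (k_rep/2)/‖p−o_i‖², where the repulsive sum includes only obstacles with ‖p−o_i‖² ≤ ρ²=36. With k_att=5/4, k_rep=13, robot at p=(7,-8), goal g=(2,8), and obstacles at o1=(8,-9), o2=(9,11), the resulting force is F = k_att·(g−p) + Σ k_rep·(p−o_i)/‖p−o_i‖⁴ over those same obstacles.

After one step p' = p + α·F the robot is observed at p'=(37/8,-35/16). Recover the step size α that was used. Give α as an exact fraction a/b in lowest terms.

F_att = 5/4·(g−p) = 5/4·(-5,16) = (-6.2500,20.0000)
o1: d²=2 ≤ ρ²=36; F_rep = 13·(-1,1)/2² = (-3.2500,3.2500)
o2: d²=365 > ρ²=36 → inactive
F = F_att + ΣF_rep = (-9.5000,23.2500)
Δp = p'−p = (-2.3750,5.8125); α = Δx/Fx = (-19/8) / (-19/2) = 1/4
check: Δy/Fy = (93/16) / (93/4) = 1/4 ✓

α = 1/4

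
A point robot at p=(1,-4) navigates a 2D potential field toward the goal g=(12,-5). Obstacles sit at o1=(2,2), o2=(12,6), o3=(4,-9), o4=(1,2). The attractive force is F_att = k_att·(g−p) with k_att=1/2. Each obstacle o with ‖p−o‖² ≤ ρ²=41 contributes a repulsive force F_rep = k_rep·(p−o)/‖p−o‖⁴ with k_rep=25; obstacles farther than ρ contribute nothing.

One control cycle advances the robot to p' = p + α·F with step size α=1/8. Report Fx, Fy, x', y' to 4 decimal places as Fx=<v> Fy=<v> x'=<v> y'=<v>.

F_att = 1/2·(g−p) = 1/2·(11,-1) = (5.5000,-0.5000)
o1: d²=37 ≤ ρ²=41; F_rep = 25·(-1,-6)/37² = (-0.0183,-0.1096)
o2: d²=221 > ρ²=41 → inactive
o3: d²=34 ≤ ρ²=41; F_rep = 25·(-3,5)/34² = (-0.0649,0.1081)
o4: d²=36 ≤ ρ²=41; F_rep = 25·(0,-6)/36² = (0.0000,-0.1157)
F = F_att + ΣF_rep = (5.4169,-0.6172)
p' = p + 1/8·F = (1.6771,-4.0771)

Fx=5.4169 Fy=-0.6172 x'=1.6771 y'=-4.0771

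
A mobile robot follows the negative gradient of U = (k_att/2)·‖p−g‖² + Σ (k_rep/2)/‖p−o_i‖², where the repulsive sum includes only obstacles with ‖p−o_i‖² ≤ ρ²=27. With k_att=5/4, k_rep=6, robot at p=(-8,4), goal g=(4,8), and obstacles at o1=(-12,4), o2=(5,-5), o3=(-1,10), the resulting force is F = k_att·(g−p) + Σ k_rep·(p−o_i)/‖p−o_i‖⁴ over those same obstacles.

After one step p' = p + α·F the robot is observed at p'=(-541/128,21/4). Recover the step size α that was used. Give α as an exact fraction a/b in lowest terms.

F_att = 5/4·(g−p) = 5/4·(12,4) = (15.0000,5.0000)
o1: d²=16 ≤ ρ²=27; F_rep = 6·(4,0)/16² = (0.0938,0.0000)
o2: d²=250 > ρ²=27 → inactive
o3: d²=85 > ρ²=27 → inactive
F = F_att + ΣF_rep = (15.0938,5.0000)
Δp = p'−p = (3.7734,1.2500); α = Δx/Fx = (483/128) / (483/32) = 1/4
check: Δy/Fy = (5/4) / (5) = 1/4 ✓

α = 1/4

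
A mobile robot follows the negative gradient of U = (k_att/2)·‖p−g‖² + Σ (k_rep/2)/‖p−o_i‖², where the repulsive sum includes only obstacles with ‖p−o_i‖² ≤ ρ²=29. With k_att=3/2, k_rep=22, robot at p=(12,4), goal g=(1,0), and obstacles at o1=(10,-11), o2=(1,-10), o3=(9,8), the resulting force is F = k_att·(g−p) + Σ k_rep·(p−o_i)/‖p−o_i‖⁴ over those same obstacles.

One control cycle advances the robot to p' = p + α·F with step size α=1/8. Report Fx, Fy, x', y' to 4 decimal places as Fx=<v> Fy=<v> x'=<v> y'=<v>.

Fx=-16.3944 Fy=-6.1408 x'=9.9507 y'=3.2324

F_att = 3/2·(g−p) = 3/2·(-11,-4) = (-16.5000,-6.0000)
o1: d²=229 > ρ²=29 → inactive
o2: d²=317 > ρ²=29 → inactive
o3: d²=25 ≤ ρ²=29; F_rep = 22·(3,-4)/25² = (0.1056,-0.1408)
F = F_att + ΣF_rep = (-16.3944,-6.1408)
p' = p + 1/8·F = (9.9507,3.2324)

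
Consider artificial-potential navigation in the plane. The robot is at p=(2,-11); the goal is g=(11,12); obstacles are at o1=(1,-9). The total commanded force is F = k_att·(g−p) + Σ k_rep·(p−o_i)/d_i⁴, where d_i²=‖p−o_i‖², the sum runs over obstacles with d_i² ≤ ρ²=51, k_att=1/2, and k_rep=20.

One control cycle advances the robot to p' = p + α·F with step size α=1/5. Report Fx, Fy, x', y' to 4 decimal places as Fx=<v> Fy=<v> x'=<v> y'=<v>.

F_att = 1/2·(g−p) = 1/2·(9,23) = (4.5000,11.5000)
o1: d²=5 ≤ ρ²=51; F_rep = 20·(1,-2)/5² = (0.8000,-1.6000)
F = F_att + ΣF_rep = (5.3000,9.9000)
p' = p + 1/5·F = (3.0600,-9.0200)

Fx=5.3000 Fy=9.9000 x'=3.0600 y'=-9.0200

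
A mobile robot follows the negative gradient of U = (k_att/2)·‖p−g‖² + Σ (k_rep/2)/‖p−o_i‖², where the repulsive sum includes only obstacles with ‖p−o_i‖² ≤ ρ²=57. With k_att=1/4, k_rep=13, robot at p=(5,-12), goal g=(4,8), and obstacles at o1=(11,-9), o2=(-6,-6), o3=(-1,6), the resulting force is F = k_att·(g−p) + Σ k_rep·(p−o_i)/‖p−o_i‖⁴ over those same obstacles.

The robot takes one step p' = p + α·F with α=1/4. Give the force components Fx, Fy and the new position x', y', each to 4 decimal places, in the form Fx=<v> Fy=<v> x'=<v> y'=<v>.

Fx=-0.2885 Fy=4.9807 x'=4.9279 y'=-10.7548

F_att = 1/4·(g−p) = 1/4·(-1,20) = (-0.2500,5.0000)
o1: d²=45 ≤ ρ²=57; F_rep = 13·(-6,-3)/45² = (-0.0385,-0.0193)
o2: d²=157 > ρ²=57 → inactive
o3: d²=360 > ρ²=57 → inactive
F = F_att + ΣF_rep = (-0.2885,4.9807)
p' = p + 1/4·F = (4.9279,-10.7548)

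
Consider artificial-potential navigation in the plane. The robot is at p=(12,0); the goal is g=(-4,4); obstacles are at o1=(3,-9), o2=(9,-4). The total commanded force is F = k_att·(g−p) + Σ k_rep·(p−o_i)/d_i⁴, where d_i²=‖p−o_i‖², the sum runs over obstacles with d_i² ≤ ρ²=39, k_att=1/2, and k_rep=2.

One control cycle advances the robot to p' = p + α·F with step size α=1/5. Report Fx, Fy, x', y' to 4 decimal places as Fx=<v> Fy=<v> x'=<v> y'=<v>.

Fx=-7.9904 Fy=2.0128 x'=10.4019 y'=0.4026

F_att = 1/2·(g−p) = 1/2·(-16,4) = (-8.0000,2.0000)
o1: d²=162 > ρ²=39 → inactive
o2: d²=25 ≤ ρ²=39; F_rep = 2·(3,4)/25² = (0.0096,0.0128)
F = F_att + ΣF_rep = (-7.9904,2.0128)
p' = p + 1/5·F = (10.4019,0.4026)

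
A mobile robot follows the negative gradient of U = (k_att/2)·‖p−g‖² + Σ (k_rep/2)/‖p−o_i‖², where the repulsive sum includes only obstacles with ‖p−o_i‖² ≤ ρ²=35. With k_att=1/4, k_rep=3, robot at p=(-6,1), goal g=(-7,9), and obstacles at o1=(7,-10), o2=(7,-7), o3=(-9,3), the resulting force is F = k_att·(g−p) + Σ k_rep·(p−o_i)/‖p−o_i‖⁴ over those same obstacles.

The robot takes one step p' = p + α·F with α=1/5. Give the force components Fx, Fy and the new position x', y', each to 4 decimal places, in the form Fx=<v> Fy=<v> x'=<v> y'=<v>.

F_att = 1/4·(g−p) = 1/4·(-1,8) = (-0.2500,2.0000)
o1: d²=290 > ρ²=35 → inactive
o2: d²=233 > ρ²=35 → inactive
o3: d²=13 ≤ ρ²=35; F_rep = 3·(3,-2)/13² = (0.0533,-0.0355)
F = F_att + ΣF_rep = (-0.1967,1.9645)
p' = p + 1/5·F = (-6.0393,1.3929)

Fx=-0.1967 Fy=1.9645 x'=-6.0393 y'=1.3929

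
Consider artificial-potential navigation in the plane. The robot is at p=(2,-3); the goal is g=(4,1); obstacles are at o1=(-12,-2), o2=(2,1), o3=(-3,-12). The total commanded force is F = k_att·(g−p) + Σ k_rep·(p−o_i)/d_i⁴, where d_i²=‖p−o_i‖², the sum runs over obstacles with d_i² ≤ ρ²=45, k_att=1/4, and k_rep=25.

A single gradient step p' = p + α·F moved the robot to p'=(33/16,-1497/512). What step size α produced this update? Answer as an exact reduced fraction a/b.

F_att = 1/4·(g−p) = 1/4·(2,4) = (0.5000,1.0000)
o1: d²=197 > ρ²=45 → inactive
o2: d²=16 ≤ ρ²=45; F_rep = 25·(0,-4)/16² = (0.0000,-0.3906)
o3: d²=106 > ρ²=45 → inactive
F = F_att + ΣF_rep = (0.5000,0.6094)
Δp = p'−p = (0.0625,0.0762); α = Δx/Fx = (1/16) / (1/2) = 1/8
check: Δy/Fy = (39/512) / (39/64) = 1/8 ✓

α = 1/8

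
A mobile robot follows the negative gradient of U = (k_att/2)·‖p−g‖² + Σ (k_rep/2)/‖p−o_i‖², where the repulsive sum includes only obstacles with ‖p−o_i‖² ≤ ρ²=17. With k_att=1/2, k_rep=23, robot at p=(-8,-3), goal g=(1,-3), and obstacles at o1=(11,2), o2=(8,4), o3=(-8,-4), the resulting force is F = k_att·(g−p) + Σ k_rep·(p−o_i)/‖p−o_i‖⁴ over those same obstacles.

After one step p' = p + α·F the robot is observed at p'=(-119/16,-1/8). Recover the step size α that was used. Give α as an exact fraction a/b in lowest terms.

F_att = 1/2·(g−p) = 1/2·(9,0) = (4.5000,0.0000)
o1: d²=386 > ρ²=17 → inactive
o2: d²=305 > ρ²=17 → inactive
o3: d²=1 ≤ ρ²=17; F_rep = 23·(0,1)/1² = (0.0000,23.0000)
F = F_att + ΣF_rep = (4.5000,23.0000)
Δp = p'−p = (0.5625,2.8750); α = Δx/Fx = (9/16) / (9/2) = 1/8
check: Δy/Fy = (23/8) / (23) = 1/8 ✓

α = 1/8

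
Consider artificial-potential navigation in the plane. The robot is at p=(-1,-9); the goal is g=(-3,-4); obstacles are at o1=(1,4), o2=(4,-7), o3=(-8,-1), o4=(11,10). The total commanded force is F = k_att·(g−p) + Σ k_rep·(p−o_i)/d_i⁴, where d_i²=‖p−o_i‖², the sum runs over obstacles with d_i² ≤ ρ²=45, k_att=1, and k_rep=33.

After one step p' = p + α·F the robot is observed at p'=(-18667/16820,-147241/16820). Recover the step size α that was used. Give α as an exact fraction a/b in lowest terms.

F_att = 1·(g−p) = 1·(-2,5) = (-2.0000,5.0000)
o1: d²=173 > ρ²=45 → inactive
o2: d²=29 ≤ ρ²=45; F_rep = 33·(-5,-2)/29² = (-0.1962,-0.0785)
o3: d²=113 > ρ²=45 → inactive
o4: d²=505 > ρ²=45 → inactive
F = F_att + ΣF_rep = (-2.1962,4.9215)
Δp = p'−p = (-0.1098,0.2461); α = Δx/Fx = (-1847/16820) / (-1847/841) = 1/20
check: Δy/Fy = (4139/16820) / (4139/841) = 1/20 ✓

α = 1/20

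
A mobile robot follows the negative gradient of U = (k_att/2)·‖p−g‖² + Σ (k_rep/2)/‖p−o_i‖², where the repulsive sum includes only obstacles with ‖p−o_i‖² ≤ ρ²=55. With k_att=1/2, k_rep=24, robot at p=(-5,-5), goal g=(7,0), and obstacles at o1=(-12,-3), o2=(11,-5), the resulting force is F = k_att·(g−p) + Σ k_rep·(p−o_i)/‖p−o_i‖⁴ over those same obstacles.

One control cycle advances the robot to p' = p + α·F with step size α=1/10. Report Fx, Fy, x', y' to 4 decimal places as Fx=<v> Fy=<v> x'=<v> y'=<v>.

F_att = 1/2·(g−p) = 1/2·(12,5) = (6.0000,2.5000)
o1: d²=53 ≤ ρ²=55; F_rep = 24·(7,-2)/53² = (0.0598,-0.0171)
o2: d²=256 > ρ²=55 → inactive
F = F_att + ΣF_rep = (6.0598,2.4829)
p' = p + 1/10·F = (-4.3940,-4.7517)

Fx=6.0598 Fy=2.4829 x'=-4.3940 y'=-4.7517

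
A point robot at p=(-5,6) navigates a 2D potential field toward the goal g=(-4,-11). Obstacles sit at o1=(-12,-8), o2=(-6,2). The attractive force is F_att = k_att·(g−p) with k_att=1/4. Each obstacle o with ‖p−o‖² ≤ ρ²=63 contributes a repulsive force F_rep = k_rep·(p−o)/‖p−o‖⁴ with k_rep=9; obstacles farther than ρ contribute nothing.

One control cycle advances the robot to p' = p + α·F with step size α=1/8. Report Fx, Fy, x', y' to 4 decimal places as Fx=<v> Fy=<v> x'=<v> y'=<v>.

Fx=0.2811 Fy=-4.1254 x'=-4.9649 y'=5.4843

F_att = 1/4·(g−p) = 1/4·(1,-17) = (0.2500,-4.2500)
o1: d²=245 > ρ²=63 → inactive
o2: d²=17 ≤ ρ²=63; F_rep = 9·(1,4)/17² = (0.0311,0.1246)
F = F_att + ΣF_rep = (0.2811,-4.1254)
p' = p + 1/8·F = (-4.9649,5.4843)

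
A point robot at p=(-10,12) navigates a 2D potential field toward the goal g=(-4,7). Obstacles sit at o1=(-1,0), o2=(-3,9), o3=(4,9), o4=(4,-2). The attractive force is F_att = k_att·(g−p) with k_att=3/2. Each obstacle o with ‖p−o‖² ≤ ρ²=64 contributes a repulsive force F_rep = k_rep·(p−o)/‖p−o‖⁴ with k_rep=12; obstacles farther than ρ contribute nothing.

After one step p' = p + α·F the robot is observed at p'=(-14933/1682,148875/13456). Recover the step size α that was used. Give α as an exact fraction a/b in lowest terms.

α = 1/8

F_att = 3/2·(g−p) = 3/2·(6,-5) = (9.0000,-7.5000)
o1: d²=225 > ρ²=64 → inactive
o2: d²=58 ≤ ρ²=64; F_rep = 12·(-7,3)/58² = (-0.0250,0.0107)
o3: d²=205 > ρ²=64 → inactive
o4: d²=392 > ρ²=64 → inactive
F = F_att + ΣF_rep = (8.9750,-7.4893)
Δp = p'−p = (1.1219,-0.9362); α = Δx/Fx = (1887/1682) / (7548/841) = 1/8
check: Δy/Fy = (-12597/13456) / (-12597/1682) = 1/8 ✓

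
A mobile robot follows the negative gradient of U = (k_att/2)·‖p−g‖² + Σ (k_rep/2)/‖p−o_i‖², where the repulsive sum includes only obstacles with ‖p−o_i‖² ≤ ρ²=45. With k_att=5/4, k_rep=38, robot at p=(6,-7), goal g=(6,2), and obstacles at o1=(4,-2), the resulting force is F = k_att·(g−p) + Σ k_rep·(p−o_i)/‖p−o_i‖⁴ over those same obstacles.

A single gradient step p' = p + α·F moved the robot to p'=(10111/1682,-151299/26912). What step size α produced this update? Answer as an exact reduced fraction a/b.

F_att = 5/4·(g−p) = 5/4·(0,9) = (0.0000,11.2500)
o1: d²=29 ≤ ρ²=45; F_rep = 38·(2,-5)/29² = (0.0904,-0.2259)
F = F_att + ΣF_rep = (0.0904,11.0241)
Δp = p'−p = (0.0113,1.3780); α = Δx/Fx = (19/1682) / (76/841) = 1/8
check: Δy/Fy = (37085/26912) / (37085/3364) = 1/8 ✓

α = 1/8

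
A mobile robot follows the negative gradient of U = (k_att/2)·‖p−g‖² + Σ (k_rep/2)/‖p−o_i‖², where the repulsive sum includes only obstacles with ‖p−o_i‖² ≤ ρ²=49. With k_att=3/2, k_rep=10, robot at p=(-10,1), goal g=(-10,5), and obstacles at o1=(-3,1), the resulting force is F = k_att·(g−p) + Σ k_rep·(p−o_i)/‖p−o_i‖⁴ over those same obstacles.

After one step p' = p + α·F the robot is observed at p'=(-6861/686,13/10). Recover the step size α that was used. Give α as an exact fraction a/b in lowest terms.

F_att = 3/2·(g−p) = 3/2·(0,4) = (0.0000,6.0000)
o1: d²=49 ≤ ρ²=49; F_rep = 10·(-7,0)/49² = (-0.0292,0.0000)
F = F_att + ΣF_rep = (-0.0292,6.0000)
Δp = p'−p = (-0.0015,0.3000); α = Δx/Fx = (-1/686) / (-10/343) = 1/20
check: Δy/Fy = (3/10) / (6) = 1/20 ✓

α = 1/20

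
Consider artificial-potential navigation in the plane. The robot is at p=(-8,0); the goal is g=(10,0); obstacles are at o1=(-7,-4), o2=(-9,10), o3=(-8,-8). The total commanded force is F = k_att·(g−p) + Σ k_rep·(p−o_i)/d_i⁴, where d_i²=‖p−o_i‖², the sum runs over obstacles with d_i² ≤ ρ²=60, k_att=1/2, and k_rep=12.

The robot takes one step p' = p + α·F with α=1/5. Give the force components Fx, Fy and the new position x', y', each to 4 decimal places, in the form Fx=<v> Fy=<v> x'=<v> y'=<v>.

Fx=8.9585 Fy=0.1661 x'=-6.2083 y'=0.0332

F_att = 1/2·(g−p) = 1/2·(18,0) = (9.0000,0.0000)
o1: d²=17 ≤ ρ²=60; F_rep = 12·(-1,4)/17² = (-0.0415,0.1661)
o2: d²=101 > ρ²=60 → inactive
o3: d²=64 > ρ²=60 → inactive
F = F_att + ΣF_rep = (8.9585,0.1661)
p' = p + 1/5·F = (-6.2083,0.0332)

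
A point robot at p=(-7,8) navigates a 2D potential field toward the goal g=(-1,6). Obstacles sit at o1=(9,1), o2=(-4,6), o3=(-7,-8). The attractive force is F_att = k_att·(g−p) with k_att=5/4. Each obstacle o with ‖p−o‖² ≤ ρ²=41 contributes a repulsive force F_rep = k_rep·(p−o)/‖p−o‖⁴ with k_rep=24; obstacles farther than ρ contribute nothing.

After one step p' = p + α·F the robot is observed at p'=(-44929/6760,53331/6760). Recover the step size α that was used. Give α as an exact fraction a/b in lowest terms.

α = 1/20

F_att = 5/4·(g−p) = 5/4·(6,-2) = (7.5000,-2.5000)
o1: d²=305 > ρ²=41 → inactive
o2: d²=13 ≤ ρ²=41; F_rep = 24·(-3,2)/13² = (-0.4260,0.2840)
o3: d²=256 > ρ²=41 → inactive
F = F_att + ΣF_rep = (7.0740,-2.2160)
Δp = p'−p = (0.3537,-0.1108); α = Δx/Fx = (2391/6760) / (2391/338) = 1/20
check: Δy/Fy = (-749/6760) / (-749/338) = 1/20 ✓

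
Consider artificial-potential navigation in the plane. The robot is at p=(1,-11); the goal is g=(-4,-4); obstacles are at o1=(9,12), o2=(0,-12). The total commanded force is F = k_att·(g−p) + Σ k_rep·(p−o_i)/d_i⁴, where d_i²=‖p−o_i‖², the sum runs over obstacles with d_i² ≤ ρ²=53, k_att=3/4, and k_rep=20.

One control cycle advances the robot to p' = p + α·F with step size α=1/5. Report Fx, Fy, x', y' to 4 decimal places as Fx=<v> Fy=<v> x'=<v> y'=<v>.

F_att = 3/4·(g−p) = 3/4·(-5,7) = (-3.7500,5.2500)
o1: d²=593 > ρ²=53 → inactive
o2: d²=2 ≤ ρ²=53; F_rep = 20·(1,1)/2² = (5.0000,5.0000)
F = F_att + ΣF_rep = (1.2500,10.2500)
p' = p + 1/5·F = (1.2500,-8.9500)

Fx=1.2500 Fy=10.2500 x'=1.2500 y'=-8.9500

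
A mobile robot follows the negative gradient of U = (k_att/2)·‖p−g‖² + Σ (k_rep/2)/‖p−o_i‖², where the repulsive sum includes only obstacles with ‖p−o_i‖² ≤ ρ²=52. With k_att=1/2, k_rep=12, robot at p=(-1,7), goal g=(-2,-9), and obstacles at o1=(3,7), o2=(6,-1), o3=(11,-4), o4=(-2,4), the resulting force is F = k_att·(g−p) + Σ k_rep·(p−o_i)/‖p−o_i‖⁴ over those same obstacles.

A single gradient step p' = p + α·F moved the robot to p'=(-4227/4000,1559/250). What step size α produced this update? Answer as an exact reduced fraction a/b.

F_att = 1/2·(g−p) = 1/2·(-1,-16) = (-0.5000,-8.0000)
o1: d²=16 ≤ ρ²=52; F_rep = 12·(-4,0)/16² = (-0.1875,0.0000)
o2: d²=113 > ρ²=52 → inactive
o3: d²=265 > ρ²=52 → inactive
o4: d²=10 ≤ ρ²=52; F_rep = 12·(1,3)/10² = (0.1200,0.3600)
F = F_att + ΣF_rep = (-0.5675,-7.6400)
Δp = p'−p = (-0.0568,-0.7640); α = Δx/Fx = (-227/4000) / (-227/400) = 1/10
check: Δy/Fy = (-191/250) / (-191/25) = 1/10 ✓

α = 1/10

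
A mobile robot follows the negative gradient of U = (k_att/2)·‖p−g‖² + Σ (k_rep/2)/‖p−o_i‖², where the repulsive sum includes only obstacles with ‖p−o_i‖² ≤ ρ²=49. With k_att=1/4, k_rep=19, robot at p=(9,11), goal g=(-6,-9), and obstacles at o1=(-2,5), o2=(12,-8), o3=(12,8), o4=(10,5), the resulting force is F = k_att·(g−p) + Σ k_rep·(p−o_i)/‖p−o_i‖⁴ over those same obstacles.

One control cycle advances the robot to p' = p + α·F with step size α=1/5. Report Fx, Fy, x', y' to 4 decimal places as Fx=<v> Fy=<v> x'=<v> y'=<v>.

Fx=-3.9398 Fy=-4.7408 x'=8.2120 y'=10.0518

F_att = 1/4·(g−p) = 1/4·(-15,-20) = (-3.7500,-5.0000)
o1: d²=157 > ρ²=49 → inactive
o2: d²=370 > ρ²=49 → inactive
o3: d²=18 ≤ ρ²=49; F_rep = 19·(-3,3)/18² = (-0.1759,0.1759)
o4: d²=37 ≤ ρ²=49; F_rep = 19·(-1,6)/37² = (-0.0139,0.0833)
F = F_att + ΣF_rep = (-3.9398,-4.7408)
p' = p + 1/5·F = (8.2120,10.0518)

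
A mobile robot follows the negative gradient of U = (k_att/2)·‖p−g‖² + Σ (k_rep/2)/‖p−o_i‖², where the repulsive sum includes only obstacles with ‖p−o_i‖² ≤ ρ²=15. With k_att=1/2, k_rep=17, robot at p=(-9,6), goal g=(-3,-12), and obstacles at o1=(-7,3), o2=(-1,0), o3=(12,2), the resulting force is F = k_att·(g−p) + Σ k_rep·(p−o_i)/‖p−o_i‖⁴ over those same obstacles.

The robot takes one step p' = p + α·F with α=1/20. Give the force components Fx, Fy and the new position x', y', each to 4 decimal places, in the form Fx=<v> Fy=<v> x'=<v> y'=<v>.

Fx=2.7988 Fy=-8.6982 x'=-8.8601 y'=5.5651

F_att = 1/2·(g−p) = 1/2·(6,-18) = (3.0000,-9.0000)
o1: d²=13 ≤ ρ²=15; F_rep = 17·(-2,3)/13² = (-0.2012,0.3018)
o2: d²=100 > ρ²=15 → inactive
o3: d²=457 > ρ²=15 → inactive
F = F_att + ΣF_rep = (2.7988,-8.6982)
p' = p + 1/20·F = (-8.8601,5.5651)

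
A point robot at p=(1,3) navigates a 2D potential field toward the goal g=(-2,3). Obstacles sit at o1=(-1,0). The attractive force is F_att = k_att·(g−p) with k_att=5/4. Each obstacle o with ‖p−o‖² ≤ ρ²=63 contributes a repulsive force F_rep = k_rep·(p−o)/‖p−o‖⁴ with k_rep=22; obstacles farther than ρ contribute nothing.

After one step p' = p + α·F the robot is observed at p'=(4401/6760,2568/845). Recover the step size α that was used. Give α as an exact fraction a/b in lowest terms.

α = 1/10

F_att = 5/4·(g−p) = 5/4·(-3,0) = (-3.7500,0.0000)
o1: d²=13 ≤ ρ²=63; F_rep = 22·(2,3)/13² = (0.2604,0.3905)
F = F_att + ΣF_rep = (-3.4896,0.3905)
Δp = p'−p = (-0.3490,0.0391); α = Δx/Fx = (-2359/6760) / (-2359/676) = 1/10
check: Δy/Fy = (33/845) / (66/169) = 1/10 ✓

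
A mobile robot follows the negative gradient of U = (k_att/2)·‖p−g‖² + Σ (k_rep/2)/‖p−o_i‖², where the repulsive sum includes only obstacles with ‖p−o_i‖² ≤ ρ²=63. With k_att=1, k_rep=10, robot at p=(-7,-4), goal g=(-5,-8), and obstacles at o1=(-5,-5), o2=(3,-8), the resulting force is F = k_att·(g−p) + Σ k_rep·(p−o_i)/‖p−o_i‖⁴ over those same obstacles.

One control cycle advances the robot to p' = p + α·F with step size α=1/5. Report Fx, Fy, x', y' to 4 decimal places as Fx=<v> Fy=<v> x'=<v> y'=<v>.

Fx=1.2000 Fy=-3.6000 x'=-6.7600 y'=-4.7200

F_att = 1·(g−p) = 1·(2,-4) = (2.0000,-4.0000)
o1: d²=5 ≤ ρ²=63; F_rep = 10·(-2,1)/5² = (-0.8000,0.4000)
o2: d²=116 > ρ²=63 → inactive
F = F_att + ΣF_rep = (1.2000,-3.6000)
p' = p + 1/5·F = (-6.7600,-4.7200)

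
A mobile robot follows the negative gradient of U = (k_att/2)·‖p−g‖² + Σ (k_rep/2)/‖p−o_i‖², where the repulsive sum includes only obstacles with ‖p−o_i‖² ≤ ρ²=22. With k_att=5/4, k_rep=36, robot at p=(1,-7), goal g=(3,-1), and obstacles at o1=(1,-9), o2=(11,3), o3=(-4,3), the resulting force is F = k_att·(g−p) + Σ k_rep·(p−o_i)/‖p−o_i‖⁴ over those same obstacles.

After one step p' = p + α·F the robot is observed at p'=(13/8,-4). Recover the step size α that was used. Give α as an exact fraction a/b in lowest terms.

F_att = 5/4·(g−p) = 5/4·(2,6) = (2.5000,7.5000)
o1: d²=4 ≤ ρ²=22; F_rep = 36·(0,2)/4² = (0.0000,4.5000)
o2: d²=200 > ρ²=22 → inactive
o3: d²=125 > ρ²=22 → inactive
F = F_att + ΣF_rep = (2.5000,12.0000)
Δp = p'−p = (0.6250,3.0000); α = Δx/Fx = (5/8) / (5/2) = 1/4
check: Δy/Fy = (3) / (12) = 1/4 ✓

α = 1/4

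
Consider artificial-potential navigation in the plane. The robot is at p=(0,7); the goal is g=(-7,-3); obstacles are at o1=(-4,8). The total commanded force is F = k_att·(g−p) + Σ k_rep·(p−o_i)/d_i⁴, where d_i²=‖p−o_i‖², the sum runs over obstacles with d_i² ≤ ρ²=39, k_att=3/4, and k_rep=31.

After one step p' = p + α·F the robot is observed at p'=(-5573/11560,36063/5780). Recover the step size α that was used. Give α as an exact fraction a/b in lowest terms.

F_att = 3/4·(g−p) = 3/4·(-7,-10) = (-5.2500,-7.5000)
o1: d²=17 ≤ ρ²=39; F_rep = 31·(4,-1)/17² = (0.4291,-0.1073)
F = F_att + ΣF_rep = (-4.8209,-7.6073)
Δp = p'−p = (-0.4821,-0.7607); α = Δx/Fx = (-5573/11560) / (-5573/1156) = 1/10
check: Δy/Fy = (-4397/5780) / (-4397/578) = 1/10 ✓

α = 1/10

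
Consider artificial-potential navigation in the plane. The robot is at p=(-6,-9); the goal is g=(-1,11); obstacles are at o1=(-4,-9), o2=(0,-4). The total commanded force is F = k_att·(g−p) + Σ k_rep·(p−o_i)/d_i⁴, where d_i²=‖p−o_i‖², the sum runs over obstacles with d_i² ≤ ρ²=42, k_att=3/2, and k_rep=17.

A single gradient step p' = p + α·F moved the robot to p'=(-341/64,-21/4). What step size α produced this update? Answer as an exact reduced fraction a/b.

α = 1/8

F_att = 3/2·(g−p) = 3/2·(5,20) = (7.5000,30.0000)
o1: d²=4 ≤ ρ²=42; F_rep = 17·(-2,0)/4² = (-2.1250,0.0000)
o2: d²=61 > ρ²=42 → inactive
F = F_att + ΣF_rep = (5.3750,30.0000)
Δp = p'−p = (0.6719,3.7500); α = Δx/Fx = (43/64) / (43/8) = 1/8
check: Δy/Fy = (15/4) / (30) = 1/8 ✓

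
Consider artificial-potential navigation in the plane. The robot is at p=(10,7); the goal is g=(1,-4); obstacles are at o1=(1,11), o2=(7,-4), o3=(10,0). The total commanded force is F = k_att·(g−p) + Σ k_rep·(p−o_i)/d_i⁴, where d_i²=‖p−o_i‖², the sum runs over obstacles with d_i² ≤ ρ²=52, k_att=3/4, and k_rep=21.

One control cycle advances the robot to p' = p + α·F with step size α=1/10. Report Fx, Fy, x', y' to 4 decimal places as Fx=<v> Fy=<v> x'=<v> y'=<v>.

F_att = 3/4·(g−p) = 3/4·(-9,-11) = (-6.7500,-8.2500)
o1: d²=97 > ρ²=52 → inactive
o2: d²=130 > ρ²=52 → inactive
o3: d²=49 ≤ ρ²=52; F_rep = 21·(0,7)/49² = (0.0000,0.0612)
F = F_att + ΣF_rep = (-6.7500,-8.1888)
p' = p + 1/10·F = (9.3250,6.1811)

Fx=-6.7500 Fy=-8.1888 x'=9.3250 y'=6.1811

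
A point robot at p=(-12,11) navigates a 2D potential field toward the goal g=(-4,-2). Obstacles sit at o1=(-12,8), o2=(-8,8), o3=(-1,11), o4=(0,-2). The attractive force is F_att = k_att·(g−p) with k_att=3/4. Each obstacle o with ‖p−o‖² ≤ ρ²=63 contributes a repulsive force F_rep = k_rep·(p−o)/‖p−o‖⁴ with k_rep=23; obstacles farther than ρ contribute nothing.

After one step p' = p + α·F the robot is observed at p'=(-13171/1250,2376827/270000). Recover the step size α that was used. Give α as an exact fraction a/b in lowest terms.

F_att = 3/4·(g−p) = 3/4·(8,-13) = (6.0000,-9.7500)
o1: d²=9 ≤ ρ²=63; F_rep = 23·(0,3)/9² = (0.0000,0.8519)
o2: d²=25 ≤ ρ²=63; F_rep = 23·(-4,3)/25² = (-0.1472,0.1104)
o3: d²=121 > ρ²=63 → inactive
o4: d²=313 > ρ²=63 → inactive
F = F_att + ΣF_rep = (5.8528,-8.7877)
Δp = p'−p = (1.4632,-2.1969); α = Δx/Fx = (1829/1250) / (3658/625) = 1/4
check: Δy/Fy = (-593173/270000) / (-593173/67500) = 1/4 ✓

α = 1/4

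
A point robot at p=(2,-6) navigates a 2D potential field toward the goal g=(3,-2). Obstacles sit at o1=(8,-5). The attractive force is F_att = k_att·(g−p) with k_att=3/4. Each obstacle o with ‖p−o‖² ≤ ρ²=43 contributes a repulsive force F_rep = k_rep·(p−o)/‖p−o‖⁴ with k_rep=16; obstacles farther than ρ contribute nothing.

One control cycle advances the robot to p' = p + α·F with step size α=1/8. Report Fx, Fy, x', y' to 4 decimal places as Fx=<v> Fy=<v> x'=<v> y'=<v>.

F_att = 3/4·(g−p) = 3/4·(1,4) = (0.7500,3.0000)
o1: d²=37 ≤ ρ²=43; F_rep = 16·(-6,-1)/37² = (-0.0701,-0.0117)
F = F_att + ΣF_rep = (0.6799,2.9883)
p' = p + 1/8·F = (2.0850,-5.6265)

Fx=0.6799 Fy=2.9883 x'=2.0850 y'=-5.6265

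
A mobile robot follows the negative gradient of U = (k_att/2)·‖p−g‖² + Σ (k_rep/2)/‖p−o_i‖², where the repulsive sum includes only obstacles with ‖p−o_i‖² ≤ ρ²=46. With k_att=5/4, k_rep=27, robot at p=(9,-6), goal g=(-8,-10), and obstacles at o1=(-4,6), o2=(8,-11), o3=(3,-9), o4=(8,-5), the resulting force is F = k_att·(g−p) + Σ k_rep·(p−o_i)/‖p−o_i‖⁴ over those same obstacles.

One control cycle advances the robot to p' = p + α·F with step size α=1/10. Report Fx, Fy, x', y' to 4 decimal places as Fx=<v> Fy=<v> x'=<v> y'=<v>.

Fx=-14.3801 Fy=-11.5103 x'=7.5620 y'=-7.1510

F_att = 5/4·(g−p) = 5/4·(-17,-4) = (-21.2500,-5.0000)
o1: d²=313 > ρ²=46 → inactive
o2: d²=26 ≤ ρ²=46; F_rep = 27·(1,5)/26² = (0.0399,0.1997)
o3: d²=45 ≤ ρ²=46; F_rep = 27·(6,3)/45² = (0.0800,0.0400)
o4: d²=2 ≤ ρ²=46; F_rep = 27·(1,-1)/2² = (6.7500,-6.7500)
F = F_att + ΣF_rep = (-14.3801,-11.5103)
p' = p + 1/10·F = (7.5620,-7.1510)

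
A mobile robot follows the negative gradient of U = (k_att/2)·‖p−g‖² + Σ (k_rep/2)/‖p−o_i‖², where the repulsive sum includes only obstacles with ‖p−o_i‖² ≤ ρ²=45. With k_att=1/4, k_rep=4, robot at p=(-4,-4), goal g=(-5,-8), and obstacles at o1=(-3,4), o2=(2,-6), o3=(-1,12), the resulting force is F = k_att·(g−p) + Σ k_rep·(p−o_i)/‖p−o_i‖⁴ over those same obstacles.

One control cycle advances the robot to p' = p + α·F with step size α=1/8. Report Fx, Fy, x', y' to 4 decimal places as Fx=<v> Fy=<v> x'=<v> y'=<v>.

Fx=-0.2650 Fy=-0.9950 x'=-4.0331 y'=-4.1244

F_att = 1/4·(g−p) = 1/4·(-1,-4) = (-0.2500,-1.0000)
o1: d²=65 > ρ²=45 → inactive
o2: d²=40 ≤ ρ²=45; F_rep = 4·(-6,2)/40² = (-0.0150,0.0050)
o3: d²=265 > ρ²=45 → inactive
F = F_att + ΣF_rep = (-0.2650,-0.9950)
p' = p + 1/8·F = (-4.0331,-4.1244)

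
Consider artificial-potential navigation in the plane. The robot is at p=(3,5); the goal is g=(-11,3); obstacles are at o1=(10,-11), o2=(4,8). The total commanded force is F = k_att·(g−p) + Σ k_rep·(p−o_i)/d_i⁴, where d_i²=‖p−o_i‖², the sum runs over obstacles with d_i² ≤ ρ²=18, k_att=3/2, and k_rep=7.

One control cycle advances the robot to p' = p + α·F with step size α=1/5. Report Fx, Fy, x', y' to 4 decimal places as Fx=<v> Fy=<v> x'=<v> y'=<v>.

Fx=-21.0700 Fy=-3.2100 x'=-1.2140 y'=4.3580

F_att = 3/2·(g−p) = 3/2·(-14,-2) = (-21.0000,-3.0000)
o1: d²=305 > ρ²=18 → inactive
o2: d²=10 ≤ ρ²=18; F_rep = 7·(-1,-3)/10² = (-0.0700,-0.2100)
F = F_att + ΣF_rep = (-21.0700,-3.2100)
p' = p + 1/5·F = (-1.2140,4.3580)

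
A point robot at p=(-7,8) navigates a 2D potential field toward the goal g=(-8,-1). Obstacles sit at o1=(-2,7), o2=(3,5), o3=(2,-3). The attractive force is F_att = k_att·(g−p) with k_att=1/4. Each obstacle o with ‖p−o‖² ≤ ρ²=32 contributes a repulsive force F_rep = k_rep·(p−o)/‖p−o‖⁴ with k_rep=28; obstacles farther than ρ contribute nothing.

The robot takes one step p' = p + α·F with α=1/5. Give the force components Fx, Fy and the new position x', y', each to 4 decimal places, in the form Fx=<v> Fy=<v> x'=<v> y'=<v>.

Fx=-0.4571 Fy=-2.2086 x'=-7.0914 y'=7.5583

F_att = 1/4·(g−p) = 1/4·(-1,-9) = (-0.2500,-2.2500)
o1: d²=26 ≤ ρ²=32; F_rep = 28·(-5,1)/26² = (-0.2071,0.0414)
o2: d²=109 > ρ²=32 → inactive
o3: d²=202 > ρ²=32 → inactive
F = F_att + ΣF_rep = (-0.4571,-2.2086)
p' = p + 1/5·F = (-7.0914,7.5583)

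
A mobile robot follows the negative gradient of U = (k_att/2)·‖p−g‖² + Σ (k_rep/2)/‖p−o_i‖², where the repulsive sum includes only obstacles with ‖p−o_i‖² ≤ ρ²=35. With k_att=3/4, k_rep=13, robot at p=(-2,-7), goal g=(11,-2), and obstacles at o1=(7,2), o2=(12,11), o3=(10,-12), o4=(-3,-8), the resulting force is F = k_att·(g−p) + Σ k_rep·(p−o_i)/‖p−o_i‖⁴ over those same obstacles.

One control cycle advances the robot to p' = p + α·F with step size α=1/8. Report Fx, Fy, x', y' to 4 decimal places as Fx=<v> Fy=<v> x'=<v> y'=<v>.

F_att = 3/4·(g−p) = 3/4·(13,5) = (9.7500,3.7500)
o1: d²=162 > ρ²=35 → inactive
o2: d²=520 > ρ²=35 → inactive
o3: d²=169 > ρ²=35 → inactive
o4: d²=2 ≤ ρ²=35; F_rep = 13·(1,1)/2² = (3.2500,3.2500)
F = F_att + ΣF_rep = (13.0000,7.0000)
p' = p + 1/8·F = (-0.3750,-6.1250)

Fx=13.0000 Fy=7.0000 x'=-0.3750 y'=-6.1250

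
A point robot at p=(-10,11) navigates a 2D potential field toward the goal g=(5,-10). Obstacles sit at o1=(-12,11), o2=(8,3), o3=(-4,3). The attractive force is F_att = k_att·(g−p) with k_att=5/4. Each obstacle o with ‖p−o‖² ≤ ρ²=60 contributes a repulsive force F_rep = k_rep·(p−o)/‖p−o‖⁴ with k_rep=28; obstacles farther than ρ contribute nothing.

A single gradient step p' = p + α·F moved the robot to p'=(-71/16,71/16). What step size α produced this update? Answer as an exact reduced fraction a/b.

α = 1/4

F_att = 5/4·(g−p) = 5/4·(15,-21) = (18.7500,-26.2500)
o1: d²=4 ≤ ρ²=60; F_rep = 28·(2,0)/4² = (3.5000,0.0000)
o2: d²=388 > ρ²=60 → inactive
o3: d²=100 > ρ²=60 → inactive
F = F_att + ΣF_rep = (22.2500,-26.2500)
Δp = p'−p = (5.5625,-6.5625); α = Δx/Fx = (89/16) / (89/4) = 1/4
check: Δy/Fy = (-105/16) / (-105/4) = 1/4 ✓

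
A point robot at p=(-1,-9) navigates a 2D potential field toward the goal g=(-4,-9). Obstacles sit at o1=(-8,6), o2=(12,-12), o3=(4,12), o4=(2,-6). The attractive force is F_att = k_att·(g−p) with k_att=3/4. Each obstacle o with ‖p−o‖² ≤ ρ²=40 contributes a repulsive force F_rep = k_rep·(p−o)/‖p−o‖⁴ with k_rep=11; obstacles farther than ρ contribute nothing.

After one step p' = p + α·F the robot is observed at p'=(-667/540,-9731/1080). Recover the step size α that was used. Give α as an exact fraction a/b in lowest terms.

F_att = 3/4·(g−p) = 3/4·(-3,0) = (-2.2500,0.0000)
o1: d²=274 > ρ²=40 → inactive
o2: d²=178 > ρ²=40 → inactive
o3: d²=466 > ρ²=40 → inactive
o4: d²=18 ≤ ρ²=40; F_rep = 11·(-3,-3)/18² = (-0.1019,-0.1019)
F = F_att + ΣF_rep = (-2.3519,-0.1019)
Δp = p'−p = (-0.2352,-0.0102); α = Δx/Fx = (-127/540) / (-127/54) = 1/10
check: Δy/Fy = (-11/1080) / (-11/108) = 1/10 ✓

α = 1/10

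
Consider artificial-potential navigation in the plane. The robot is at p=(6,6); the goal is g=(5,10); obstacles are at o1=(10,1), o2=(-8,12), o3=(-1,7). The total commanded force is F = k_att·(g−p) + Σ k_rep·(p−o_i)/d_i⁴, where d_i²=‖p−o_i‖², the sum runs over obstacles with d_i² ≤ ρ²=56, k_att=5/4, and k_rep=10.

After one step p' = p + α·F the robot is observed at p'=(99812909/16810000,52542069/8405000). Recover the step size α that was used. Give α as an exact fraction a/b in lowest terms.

α = 1/20

F_att = 5/4·(g−p) = 5/4·(-1,4) = (-1.2500,5.0000)
o1: d²=41 ≤ ρ²=56; F_rep = 10·(-4,5)/41² = (-0.0238,0.0297)
o2: d²=232 > ρ²=56 → inactive
o3: d²=50 ≤ ρ²=56; F_rep = 10·(7,-1)/50² = (0.0280,-0.0040)
F = F_att + ΣF_rep = (-1.2458,5.0257)
Δp = p'−p = (-0.0623,0.2513); α = Δx/Fx = (-1047091/16810000) / (-1047091/840500) = 1/20
check: Δy/Fy = (2112069/8405000) / (2112069/420250) = 1/20 ✓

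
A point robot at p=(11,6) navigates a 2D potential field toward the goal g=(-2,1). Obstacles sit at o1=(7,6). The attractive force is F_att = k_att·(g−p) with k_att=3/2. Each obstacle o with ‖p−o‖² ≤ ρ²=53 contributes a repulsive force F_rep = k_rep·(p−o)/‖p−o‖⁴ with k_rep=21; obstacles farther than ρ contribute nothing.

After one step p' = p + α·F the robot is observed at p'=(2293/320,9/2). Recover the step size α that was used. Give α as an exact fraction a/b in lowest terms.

F_att = 3/2·(g−p) = 3/2·(-13,-5) = (-19.5000,-7.5000)
o1: d²=16 ≤ ρ²=53; F_rep = 21·(4,0)/16² = (0.3281,0.0000)
F = F_att + ΣF_rep = (-19.1719,-7.5000)
Δp = p'−p = (-3.8344,-1.5000); α = Δx/Fx = (-1227/320) / (-1227/64) = 1/5
check: Δy/Fy = (-3/2) / (-15/2) = 1/5 ✓

α = 1/5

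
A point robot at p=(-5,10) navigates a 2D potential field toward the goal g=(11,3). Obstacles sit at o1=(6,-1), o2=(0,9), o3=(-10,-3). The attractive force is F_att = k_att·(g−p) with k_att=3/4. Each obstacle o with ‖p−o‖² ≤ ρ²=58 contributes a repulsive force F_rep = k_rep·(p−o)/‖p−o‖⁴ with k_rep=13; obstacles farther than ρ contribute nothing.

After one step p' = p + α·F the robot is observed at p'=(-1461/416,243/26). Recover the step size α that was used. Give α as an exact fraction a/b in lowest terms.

F_att = 3/4·(g−p) = 3/4·(16,-7) = (12.0000,-5.2500)
o1: d²=242 > ρ²=58 → inactive
o2: d²=26 ≤ ρ²=58; F_rep = 13·(-5,1)/26² = (-0.0962,0.0192)
o3: d²=194 > ρ²=58 → inactive
F = F_att + ΣF_rep = (11.9038,-5.2308)
Δp = p'−p = (1.4880,-0.6538); α = Δx/Fx = (619/416) / (619/52) = 1/8
check: Δy/Fy = (-17/26) / (-68/13) = 1/8 ✓

α = 1/8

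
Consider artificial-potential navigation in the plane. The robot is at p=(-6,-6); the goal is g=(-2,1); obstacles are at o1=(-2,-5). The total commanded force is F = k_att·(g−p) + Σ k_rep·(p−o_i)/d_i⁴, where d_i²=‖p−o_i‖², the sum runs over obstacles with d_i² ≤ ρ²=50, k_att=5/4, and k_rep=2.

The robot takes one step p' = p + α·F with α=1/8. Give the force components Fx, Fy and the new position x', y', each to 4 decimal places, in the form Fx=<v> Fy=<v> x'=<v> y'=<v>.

F_att = 5/4·(g−p) = 5/4·(4,7) = (5.0000,8.7500)
o1: d²=17 ≤ ρ²=50; F_rep = 2·(-4,-1)/17² = (-0.0277,-0.0069)
F = F_att + ΣF_rep = (4.9723,8.7431)
p' = p + 1/8·F = (-5.3785,-4.9071)

Fx=4.9723 Fy=8.7431 x'=-5.3785 y'=-4.9071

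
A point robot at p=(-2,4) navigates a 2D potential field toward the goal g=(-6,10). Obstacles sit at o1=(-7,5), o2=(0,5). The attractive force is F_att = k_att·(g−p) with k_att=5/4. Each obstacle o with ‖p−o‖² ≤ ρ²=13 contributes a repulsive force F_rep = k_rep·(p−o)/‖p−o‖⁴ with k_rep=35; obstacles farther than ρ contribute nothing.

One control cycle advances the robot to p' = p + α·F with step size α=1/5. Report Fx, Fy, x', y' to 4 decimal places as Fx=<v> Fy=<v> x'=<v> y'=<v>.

F_att = 5/4·(g−p) = 5/4·(-4,6) = (-5.0000,7.5000)
o1: d²=26 > ρ²=13 → inactive
o2: d²=5 ≤ ρ²=13; F_rep = 35·(-2,-1)/5² = (-2.8000,-1.4000)
F = F_att + ΣF_rep = (-7.8000,6.1000)
p' = p + 1/5·F = (-3.5600,5.2200)

Fx=-7.8000 Fy=6.1000 x'=-3.5600 y'=5.2200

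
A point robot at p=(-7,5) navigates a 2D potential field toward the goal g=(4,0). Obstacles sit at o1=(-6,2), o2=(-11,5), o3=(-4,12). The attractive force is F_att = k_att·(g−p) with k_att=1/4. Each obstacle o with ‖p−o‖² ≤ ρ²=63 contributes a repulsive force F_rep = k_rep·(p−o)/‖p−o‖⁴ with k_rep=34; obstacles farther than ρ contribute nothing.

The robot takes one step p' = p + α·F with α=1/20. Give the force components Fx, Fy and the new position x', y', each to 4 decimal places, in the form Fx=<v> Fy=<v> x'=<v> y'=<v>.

Fx=2.9109 Fy=-0.3007 x'=-6.8545 y'=4.9850

F_att = 1/4·(g−p) = 1/4·(11,-5) = (2.7500,-1.2500)
o1: d²=10 ≤ ρ²=63; F_rep = 34·(-1,3)/10² = (-0.3400,1.0200)
o2: d²=16 ≤ ρ²=63; F_rep = 34·(4,0)/16² = (0.5312,0.0000)
o3: d²=58 ≤ ρ²=63; F_rep = 34·(-3,-7)/58² = (-0.0303,-0.0707)
F = F_att + ΣF_rep = (2.9109,-0.3007)
p' = p + 1/20·F = (-6.8545,4.9850)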